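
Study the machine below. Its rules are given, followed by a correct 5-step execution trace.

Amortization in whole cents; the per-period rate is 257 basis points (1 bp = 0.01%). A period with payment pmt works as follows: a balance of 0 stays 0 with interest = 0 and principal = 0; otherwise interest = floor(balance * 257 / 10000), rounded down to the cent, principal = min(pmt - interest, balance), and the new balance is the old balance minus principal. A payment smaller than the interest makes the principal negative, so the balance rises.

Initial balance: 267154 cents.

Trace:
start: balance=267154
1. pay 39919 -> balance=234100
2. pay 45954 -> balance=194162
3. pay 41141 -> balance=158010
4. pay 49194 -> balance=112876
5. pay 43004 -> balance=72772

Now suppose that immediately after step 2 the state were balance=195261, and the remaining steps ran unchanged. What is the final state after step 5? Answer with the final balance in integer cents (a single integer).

73959

state after step 2 := balance=195261
3. pay 41141 -> balance=159138
4. pay 49194 -> balance=114033
5. pay 43004 -> balance=73959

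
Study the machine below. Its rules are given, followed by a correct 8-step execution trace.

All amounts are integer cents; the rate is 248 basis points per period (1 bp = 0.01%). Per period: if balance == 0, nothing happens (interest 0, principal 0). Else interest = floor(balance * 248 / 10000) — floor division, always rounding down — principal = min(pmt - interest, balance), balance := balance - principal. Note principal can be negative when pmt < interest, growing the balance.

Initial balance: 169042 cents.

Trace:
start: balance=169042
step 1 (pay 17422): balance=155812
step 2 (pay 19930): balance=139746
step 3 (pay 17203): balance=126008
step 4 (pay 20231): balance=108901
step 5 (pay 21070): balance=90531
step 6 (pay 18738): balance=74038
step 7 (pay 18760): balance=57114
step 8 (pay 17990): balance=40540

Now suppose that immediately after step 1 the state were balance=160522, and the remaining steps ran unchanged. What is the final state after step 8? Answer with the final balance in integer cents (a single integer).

46131

state after step 1 := balance=160522
step 2 (pay 19930): balance=144572
step 3 (pay 17203): balance=130954
step 4 (pay 20231): balance=113970
step 5 (pay 21070): balance=95726
step 6 (pay 18738): balance=79362
step 7 (pay 18760): balance=62570
step 8 (pay 17990): balance=46131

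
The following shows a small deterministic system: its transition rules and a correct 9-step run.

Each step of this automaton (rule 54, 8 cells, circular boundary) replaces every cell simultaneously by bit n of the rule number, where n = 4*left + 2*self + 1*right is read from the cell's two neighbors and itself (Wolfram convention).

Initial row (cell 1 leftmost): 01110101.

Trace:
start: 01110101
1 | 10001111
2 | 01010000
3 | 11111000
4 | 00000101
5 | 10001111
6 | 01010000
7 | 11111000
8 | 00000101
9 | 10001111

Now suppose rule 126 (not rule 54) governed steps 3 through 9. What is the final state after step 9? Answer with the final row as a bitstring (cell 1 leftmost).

(re-executing steps 3..9 under rule 126; state before step 3: 01010000)
3 | 11111000
4 | 10001101
5 | 11011111
6 | 01110000
7 | 11011000
8 | 11111101
9 | 00000111

00000111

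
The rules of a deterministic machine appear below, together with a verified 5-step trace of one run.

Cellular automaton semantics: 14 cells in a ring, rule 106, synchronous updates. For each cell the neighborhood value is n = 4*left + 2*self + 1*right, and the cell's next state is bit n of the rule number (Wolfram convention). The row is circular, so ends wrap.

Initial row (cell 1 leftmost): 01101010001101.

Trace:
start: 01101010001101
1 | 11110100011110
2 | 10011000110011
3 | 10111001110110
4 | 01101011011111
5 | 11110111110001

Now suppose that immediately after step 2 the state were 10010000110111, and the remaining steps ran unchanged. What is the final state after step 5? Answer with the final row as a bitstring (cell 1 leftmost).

state after step 2 := 10010000110111
3 | 10100001111100
4 | 01000011000101
5 | 10000111001010

10000111001010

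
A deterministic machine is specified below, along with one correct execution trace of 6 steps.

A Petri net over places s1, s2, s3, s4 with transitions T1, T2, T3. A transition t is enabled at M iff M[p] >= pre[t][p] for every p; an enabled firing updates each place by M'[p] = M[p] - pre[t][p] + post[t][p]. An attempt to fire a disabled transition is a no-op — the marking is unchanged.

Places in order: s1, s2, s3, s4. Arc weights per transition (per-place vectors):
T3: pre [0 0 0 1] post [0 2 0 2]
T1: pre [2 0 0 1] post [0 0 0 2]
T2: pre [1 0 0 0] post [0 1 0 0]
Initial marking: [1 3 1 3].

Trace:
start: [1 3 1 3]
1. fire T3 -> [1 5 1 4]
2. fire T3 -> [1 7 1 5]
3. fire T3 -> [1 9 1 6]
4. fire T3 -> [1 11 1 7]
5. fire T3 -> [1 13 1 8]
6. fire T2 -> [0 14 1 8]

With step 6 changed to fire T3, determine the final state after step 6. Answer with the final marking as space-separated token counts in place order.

(re-executing from step 6 with the substitution; state before step 6: [1 13 1 8])
6. fire T3 -> [1 15 1 9]

1 15 1 9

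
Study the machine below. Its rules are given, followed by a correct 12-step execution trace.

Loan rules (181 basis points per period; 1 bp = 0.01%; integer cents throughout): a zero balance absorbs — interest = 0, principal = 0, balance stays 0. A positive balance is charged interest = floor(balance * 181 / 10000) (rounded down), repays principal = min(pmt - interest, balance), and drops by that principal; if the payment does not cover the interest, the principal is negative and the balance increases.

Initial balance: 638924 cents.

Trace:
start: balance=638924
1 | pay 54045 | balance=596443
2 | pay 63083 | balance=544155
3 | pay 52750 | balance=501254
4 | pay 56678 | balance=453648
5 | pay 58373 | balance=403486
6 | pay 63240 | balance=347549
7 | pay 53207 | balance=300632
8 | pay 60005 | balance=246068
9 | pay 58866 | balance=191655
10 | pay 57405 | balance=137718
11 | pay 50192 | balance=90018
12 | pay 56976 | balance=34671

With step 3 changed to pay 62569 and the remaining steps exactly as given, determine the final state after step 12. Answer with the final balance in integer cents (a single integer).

23133

(re-executing from step 3 with the substitution; state before step 3: balance=544155)
3 | pay 62569 | balance=491435
4 | pay 56678 | balance=443651
5 | pay 58373 | balance=393308
6 | pay 63240 | balance=337186
7 | pay 53207 | balance=290082
8 | pay 60005 | balance=235327
9 | pay 58866 | balance=180720
10 | pay 57405 | balance=126586
11 | pay 50192 | balance=78685
12 | pay 56976 | balance=23133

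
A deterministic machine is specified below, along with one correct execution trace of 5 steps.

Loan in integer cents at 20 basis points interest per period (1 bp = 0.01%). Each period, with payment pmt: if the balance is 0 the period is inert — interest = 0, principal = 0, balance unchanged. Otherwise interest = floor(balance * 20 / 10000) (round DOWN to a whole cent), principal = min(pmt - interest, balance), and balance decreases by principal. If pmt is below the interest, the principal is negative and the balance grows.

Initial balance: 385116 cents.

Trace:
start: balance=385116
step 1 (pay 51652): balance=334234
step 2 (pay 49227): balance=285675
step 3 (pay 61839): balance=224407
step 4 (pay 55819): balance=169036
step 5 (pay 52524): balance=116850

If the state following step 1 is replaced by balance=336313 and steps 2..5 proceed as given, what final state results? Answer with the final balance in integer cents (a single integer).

state after step 1 := balance=336313
step 2 (pay 49227): balance=287758
step 3 (pay 61839): balance=226494
step 4 (pay 55819): balance=171127
step 5 (pay 52524): balance=118945

118945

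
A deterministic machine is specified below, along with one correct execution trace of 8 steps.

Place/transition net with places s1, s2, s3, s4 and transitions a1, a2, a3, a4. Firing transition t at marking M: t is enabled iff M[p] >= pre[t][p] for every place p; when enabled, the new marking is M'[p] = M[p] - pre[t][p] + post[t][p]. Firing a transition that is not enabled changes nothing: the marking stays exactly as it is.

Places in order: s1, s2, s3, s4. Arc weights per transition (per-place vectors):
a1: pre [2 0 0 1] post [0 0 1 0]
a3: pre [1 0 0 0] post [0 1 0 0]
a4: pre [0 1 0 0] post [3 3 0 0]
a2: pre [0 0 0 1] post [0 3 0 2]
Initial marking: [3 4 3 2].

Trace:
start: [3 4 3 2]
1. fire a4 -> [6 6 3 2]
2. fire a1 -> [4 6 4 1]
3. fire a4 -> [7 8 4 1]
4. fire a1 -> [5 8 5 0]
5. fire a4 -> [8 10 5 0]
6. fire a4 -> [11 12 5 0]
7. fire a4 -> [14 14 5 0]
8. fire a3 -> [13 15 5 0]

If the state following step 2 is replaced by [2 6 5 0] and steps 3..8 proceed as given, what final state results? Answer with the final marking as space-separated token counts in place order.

13 15 5 0

state after step 2 := [2 6 5 0]
3. fire a4 -> [5 8 5 0]
4. fire a1 -> [5 8 5 0]
5. fire a4 -> [8 10 5 0]
6. fire a4 -> [11 12 5 0]
7. fire a4 -> [14 14 5 0]
8. fire a3 -> [13 15 5 0]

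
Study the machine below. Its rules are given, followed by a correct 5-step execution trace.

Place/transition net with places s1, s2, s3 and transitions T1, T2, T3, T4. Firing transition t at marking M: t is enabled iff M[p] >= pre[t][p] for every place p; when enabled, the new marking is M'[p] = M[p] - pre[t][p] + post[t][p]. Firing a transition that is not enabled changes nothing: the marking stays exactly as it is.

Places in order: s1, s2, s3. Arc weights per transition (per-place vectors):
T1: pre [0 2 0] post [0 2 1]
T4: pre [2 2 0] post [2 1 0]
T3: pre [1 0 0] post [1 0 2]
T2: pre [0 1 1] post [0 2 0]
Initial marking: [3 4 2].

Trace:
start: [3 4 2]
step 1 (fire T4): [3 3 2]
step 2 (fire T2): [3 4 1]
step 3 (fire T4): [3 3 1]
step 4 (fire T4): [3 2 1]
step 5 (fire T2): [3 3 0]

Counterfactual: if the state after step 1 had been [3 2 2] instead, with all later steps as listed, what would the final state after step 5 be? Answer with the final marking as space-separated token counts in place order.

3 2 0

state after step 1 := [3 2 2]
step 2 (fire T2): [3 3 1]
step 3 (fire T4): [3 2 1]
step 4 (fire T4): [3 1 1]
step 5 (fire T2): [3 2 0]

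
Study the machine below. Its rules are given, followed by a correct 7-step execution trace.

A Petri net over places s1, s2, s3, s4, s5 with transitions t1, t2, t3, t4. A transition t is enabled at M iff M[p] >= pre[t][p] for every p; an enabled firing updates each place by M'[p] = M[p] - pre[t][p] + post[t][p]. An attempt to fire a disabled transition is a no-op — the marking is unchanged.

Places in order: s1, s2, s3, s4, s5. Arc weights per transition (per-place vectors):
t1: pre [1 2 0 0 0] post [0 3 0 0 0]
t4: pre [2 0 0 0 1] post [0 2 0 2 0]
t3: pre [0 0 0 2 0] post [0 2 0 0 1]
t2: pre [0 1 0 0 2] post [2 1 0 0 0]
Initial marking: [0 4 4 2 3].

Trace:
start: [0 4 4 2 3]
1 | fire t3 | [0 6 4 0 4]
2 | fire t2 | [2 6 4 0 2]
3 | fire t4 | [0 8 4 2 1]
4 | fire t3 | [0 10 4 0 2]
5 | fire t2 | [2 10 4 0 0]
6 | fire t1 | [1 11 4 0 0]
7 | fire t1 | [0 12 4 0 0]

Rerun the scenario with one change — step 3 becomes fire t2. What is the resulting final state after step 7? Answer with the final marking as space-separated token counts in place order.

(re-executing from step 3 with the substitution; state before step 3: [2 6 4 0 2])
3 | fire t2 | [4 6 4 0 0]
4 | fire t3 | [4 6 4 0 0]
5 | fire t2 | [4 6 4 0 0]
6 | fire t1 | [3 7 4 0 0]
7 | fire t1 | [2 8 4 0 0]

2 8 4 0 0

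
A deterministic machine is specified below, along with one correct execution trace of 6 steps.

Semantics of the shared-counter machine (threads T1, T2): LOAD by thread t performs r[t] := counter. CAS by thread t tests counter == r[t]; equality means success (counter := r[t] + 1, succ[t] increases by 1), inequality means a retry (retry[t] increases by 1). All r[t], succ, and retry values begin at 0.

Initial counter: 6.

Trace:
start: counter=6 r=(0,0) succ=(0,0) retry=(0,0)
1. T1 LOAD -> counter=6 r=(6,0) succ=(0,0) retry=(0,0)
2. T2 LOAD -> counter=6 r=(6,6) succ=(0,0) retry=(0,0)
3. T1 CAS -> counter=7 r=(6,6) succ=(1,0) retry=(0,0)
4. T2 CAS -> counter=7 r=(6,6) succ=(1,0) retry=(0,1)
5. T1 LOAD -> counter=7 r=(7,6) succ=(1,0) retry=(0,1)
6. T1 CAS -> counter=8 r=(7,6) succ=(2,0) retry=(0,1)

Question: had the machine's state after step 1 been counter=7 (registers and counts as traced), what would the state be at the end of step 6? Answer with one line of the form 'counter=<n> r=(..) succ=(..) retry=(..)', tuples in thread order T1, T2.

state after step 1 := counter=7 r=(6,0) succ=(0,0) retry=(0,0)
2. T2 LOAD -> counter=7 r=(6,7) succ=(0,0) retry=(0,0)
3. T1 CAS -> counter=7 r=(6,7) succ=(0,0) retry=(1,0)
4. T2 CAS -> counter=8 r=(6,7) succ=(0,1) retry=(1,0)
5. T1 LOAD -> counter=8 r=(8,7) succ=(0,1) retry=(1,0)
6. T1 CAS -> counter=9 r=(8,7) succ=(1,1) retry=(1,0)

counter=9 r=(8,7) succ=(1,1) retry=(1,0)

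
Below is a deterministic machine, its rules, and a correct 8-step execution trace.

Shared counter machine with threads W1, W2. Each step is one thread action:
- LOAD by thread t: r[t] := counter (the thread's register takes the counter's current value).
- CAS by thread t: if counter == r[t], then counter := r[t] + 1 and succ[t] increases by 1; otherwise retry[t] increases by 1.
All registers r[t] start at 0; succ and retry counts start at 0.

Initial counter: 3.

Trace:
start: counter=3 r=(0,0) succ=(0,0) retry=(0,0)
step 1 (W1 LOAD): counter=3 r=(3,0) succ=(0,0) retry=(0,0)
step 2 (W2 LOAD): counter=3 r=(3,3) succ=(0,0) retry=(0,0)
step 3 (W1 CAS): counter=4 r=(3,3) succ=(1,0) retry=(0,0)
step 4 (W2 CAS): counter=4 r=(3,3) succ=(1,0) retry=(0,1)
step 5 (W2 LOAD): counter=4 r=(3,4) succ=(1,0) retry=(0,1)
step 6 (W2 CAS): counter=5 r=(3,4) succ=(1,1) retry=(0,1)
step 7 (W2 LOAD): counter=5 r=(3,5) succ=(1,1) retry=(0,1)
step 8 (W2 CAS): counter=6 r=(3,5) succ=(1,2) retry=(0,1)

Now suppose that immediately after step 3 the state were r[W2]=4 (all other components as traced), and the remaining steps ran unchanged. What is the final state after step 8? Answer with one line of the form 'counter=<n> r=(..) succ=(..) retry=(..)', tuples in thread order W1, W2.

counter=7 r=(3,6) succ=(1,3) retry=(0,0)

state after step 3 := counter=4 r=(3,4) succ=(1,0) retry=(0,0)
step 4 (W2 CAS): counter=5 r=(3,4) succ=(1,1) retry=(0,0)
step 5 (W2 LOAD): counter=5 r=(3,5) succ=(1,1) retry=(0,0)
step 6 (W2 CAS): counter=6 r=(3,5) succ=(1,2) retry=(0,0)
step 7 (W2 LOAD): counter=6 r=(3,6) succ=(1,2) retry=(0,0)
step 8 (W2 CAS): counter=7 r=(3,6) succ=(1,3) retry=(0,0)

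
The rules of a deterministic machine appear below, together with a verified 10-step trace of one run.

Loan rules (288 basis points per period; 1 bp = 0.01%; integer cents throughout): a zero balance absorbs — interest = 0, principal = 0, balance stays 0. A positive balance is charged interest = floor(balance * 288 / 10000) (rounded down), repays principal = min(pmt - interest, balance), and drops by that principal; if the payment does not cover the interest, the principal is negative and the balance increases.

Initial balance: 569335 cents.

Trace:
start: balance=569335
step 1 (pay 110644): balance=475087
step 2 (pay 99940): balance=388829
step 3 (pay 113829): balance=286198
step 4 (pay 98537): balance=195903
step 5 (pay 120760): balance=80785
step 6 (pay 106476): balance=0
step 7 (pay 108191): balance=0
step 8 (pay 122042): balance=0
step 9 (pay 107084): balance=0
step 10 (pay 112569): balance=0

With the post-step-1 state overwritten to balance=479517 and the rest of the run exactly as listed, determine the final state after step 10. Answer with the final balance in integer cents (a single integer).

0

state after step 1 := balance=479517
step 2 (pay 99940): balance=393387
step 3 (pay 113829): balance=290887
step 4 (pay 98537): balance=200727
step 5 (pay 120760): balance=85747
step 6 (pay 106476): balance=0
step 7 (pay 108191): balance=0
step 8 (pay 122042): balance=0
step 9 (pay 107084): balance=0
step 10 (pay 112569): balance=0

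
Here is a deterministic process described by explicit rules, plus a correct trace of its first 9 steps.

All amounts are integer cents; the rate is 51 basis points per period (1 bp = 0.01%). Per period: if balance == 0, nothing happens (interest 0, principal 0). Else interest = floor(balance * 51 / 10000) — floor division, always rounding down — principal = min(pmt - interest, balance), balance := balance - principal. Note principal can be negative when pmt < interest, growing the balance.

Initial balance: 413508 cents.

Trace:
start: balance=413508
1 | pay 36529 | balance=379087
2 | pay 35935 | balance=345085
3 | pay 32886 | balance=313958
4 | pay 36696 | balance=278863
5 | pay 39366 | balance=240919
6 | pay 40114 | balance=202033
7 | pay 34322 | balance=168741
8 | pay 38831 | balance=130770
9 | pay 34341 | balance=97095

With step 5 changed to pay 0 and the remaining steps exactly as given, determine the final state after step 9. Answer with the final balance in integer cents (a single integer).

137271

(re-executing from step 5 with the substitution; state before step 5: balance=278863)
5 | pay 0 | balance=280285
6 | pay 40114 | balance=241600
7 | pay 34322 | balance=208510
8 | pay 38831 | balance=170742
9 | pay 34341 | balance=137271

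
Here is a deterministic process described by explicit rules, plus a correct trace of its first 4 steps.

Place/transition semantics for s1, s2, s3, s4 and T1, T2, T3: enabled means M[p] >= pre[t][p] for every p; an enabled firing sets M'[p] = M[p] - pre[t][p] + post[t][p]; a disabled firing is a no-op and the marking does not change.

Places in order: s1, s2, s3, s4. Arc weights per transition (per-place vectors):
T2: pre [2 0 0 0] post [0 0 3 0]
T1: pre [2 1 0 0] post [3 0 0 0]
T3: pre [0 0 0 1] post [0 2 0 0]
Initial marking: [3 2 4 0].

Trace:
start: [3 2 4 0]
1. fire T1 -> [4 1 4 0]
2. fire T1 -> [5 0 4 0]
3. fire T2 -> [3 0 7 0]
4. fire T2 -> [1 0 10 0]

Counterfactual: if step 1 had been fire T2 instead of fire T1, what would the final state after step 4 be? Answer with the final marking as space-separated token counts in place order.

1 2 7 0

(re-executing from step 1 with the substitution; state before step 1: [3 2 4 0])
1. fire T2 -> [1 2 7 0]
2. fire T1 -> [1 2 7 0]
3. fire T2 -> [1 2 7 0]
4. fire T2 -> [1 2 7 0]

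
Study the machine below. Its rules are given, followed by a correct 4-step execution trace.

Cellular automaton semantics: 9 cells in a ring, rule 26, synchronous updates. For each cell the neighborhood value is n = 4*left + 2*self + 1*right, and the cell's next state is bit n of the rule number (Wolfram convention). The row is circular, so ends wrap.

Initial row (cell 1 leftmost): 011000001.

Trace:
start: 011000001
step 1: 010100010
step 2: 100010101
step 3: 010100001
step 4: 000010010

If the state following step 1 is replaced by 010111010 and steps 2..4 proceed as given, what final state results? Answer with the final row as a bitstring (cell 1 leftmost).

010001110

state after step 1 := 010111010
step 2: 100100001
step 3: 011010011
step 4: 010001110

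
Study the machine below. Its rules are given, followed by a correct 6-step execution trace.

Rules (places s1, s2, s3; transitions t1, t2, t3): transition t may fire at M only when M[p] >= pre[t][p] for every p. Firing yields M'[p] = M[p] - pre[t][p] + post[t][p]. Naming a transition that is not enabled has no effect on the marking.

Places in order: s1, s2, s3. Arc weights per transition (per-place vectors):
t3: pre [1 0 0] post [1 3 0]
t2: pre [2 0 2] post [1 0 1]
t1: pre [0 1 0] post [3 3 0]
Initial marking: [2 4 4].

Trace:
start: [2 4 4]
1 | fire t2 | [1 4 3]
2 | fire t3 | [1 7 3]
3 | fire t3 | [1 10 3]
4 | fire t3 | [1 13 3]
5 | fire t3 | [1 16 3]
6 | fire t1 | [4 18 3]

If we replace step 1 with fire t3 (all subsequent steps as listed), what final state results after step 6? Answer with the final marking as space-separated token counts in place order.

(re-executing from step 1 with the substitution; state before step 1: [2 4 4])
1 | fire t3 | [2 7 4]
2 | fire t3 | [2 10 4]
3 | fire t3 | [2 13 4]
4 | fire t3 | [2 16 4]
5 | fire t3 | [2 19 4]
6 | fire t1 | [5 21 4]

5 21 4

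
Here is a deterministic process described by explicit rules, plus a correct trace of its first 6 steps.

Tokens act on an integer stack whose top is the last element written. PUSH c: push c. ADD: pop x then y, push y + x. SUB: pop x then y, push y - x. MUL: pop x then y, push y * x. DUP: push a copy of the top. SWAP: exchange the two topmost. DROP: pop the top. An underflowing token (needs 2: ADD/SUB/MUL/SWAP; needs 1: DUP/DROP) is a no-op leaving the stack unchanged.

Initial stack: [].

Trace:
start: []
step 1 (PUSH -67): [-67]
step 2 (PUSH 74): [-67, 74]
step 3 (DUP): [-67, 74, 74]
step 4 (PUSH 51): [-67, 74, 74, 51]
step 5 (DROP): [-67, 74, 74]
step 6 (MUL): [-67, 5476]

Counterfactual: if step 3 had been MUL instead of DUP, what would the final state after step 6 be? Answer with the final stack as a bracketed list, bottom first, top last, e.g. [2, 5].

[-4958]

(re-executing from step 3 with the substitution; state before step 3: [-67, 74])
step 3 (MUL): [-4958]
step 4 (PUSH 51): [-4958, 51]
step 5 (DROP): [-4958]
step 6 (MUL): [-4958]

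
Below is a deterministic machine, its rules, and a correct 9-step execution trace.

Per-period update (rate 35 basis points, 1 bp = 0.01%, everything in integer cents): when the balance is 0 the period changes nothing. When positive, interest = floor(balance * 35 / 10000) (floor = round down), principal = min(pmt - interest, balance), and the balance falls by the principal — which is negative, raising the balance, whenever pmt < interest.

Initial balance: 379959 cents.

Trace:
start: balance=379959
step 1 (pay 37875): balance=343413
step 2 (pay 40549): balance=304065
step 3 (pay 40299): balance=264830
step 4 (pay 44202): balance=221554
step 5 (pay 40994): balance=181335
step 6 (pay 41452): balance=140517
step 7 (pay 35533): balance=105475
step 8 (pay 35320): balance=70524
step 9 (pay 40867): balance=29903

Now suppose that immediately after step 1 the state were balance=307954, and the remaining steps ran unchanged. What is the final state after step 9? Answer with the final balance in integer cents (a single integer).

state after step 1 := balance=307954
step 2 (pay 40549): balance=268482
step 3 (pay 40299): balance=229122
step 4 (pay 44202): balance=185721
step 5 (pay 40994): balance=145377
step 6 (pay 41452): balance=104433
step 7 (pay 35533): balance=69265
step 8 (pay 35320): balance=34187
step 9 (pay 40867): balance=0

0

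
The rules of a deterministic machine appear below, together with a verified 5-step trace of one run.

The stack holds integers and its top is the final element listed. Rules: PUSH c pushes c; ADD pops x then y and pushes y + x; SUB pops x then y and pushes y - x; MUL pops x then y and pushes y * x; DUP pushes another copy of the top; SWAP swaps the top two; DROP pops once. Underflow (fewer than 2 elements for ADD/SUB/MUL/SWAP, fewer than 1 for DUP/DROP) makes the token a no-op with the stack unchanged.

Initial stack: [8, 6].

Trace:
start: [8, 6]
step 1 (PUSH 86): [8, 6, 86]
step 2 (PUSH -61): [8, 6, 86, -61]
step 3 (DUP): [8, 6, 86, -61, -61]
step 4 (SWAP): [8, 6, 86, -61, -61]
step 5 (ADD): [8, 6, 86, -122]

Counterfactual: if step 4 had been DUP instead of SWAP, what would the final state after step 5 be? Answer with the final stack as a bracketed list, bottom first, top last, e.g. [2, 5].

(re-executing from step 4 with the substitution; state before step 4: [8, 6, 86, -61, -61])
step 4 (DUP): [8, 6, 86, -61, -61, -61]
step 5 (ADD): [8, 6, 86, -61, -122]

[8, 6, 86, -61, -122]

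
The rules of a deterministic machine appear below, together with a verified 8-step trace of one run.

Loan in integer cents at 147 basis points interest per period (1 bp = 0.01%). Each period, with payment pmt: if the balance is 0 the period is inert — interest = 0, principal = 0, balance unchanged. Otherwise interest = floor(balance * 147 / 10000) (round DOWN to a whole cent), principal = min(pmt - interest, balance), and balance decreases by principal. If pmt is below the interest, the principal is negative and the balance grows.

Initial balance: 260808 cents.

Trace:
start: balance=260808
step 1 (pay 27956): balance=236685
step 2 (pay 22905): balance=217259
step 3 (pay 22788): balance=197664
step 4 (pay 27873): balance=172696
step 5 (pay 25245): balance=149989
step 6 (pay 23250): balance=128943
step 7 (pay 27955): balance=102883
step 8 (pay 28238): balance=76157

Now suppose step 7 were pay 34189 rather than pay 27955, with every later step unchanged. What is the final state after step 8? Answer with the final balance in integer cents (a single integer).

69831

(re-executing from step 7 with the substitution; state before step 7: balance=128943)
step 7 (pay 34189): balance=96649
step 8 (pay 28238): balance=69831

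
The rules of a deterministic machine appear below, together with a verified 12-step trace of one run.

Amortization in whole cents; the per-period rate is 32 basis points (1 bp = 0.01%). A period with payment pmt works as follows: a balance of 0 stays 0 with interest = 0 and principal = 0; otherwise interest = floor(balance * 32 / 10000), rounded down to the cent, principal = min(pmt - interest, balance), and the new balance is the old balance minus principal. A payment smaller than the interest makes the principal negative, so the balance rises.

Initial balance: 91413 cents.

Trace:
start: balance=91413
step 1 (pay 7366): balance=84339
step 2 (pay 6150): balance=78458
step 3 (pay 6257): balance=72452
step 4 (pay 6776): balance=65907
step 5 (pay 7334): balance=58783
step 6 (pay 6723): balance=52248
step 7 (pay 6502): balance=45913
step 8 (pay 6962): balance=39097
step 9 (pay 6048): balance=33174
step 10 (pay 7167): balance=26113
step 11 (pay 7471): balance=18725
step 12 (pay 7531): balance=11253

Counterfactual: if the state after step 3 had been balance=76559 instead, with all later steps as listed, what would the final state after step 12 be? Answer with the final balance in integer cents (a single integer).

state after step 3 := balance=76559
step 4 (pay 6776): balance=70027
step 5 (pay 7334): balance=62917
step 6 (pay 6723): balance=56395
step 7 (pay 6502): balance=50073
step 8 (pay 6962): balance=43271
step 9 (pay 6048): balance=37361
step 10 (pay 7167): balance=30313
step 11 (pay 7471): balance=22939
step 12 (pay 7531): balance=15481

15481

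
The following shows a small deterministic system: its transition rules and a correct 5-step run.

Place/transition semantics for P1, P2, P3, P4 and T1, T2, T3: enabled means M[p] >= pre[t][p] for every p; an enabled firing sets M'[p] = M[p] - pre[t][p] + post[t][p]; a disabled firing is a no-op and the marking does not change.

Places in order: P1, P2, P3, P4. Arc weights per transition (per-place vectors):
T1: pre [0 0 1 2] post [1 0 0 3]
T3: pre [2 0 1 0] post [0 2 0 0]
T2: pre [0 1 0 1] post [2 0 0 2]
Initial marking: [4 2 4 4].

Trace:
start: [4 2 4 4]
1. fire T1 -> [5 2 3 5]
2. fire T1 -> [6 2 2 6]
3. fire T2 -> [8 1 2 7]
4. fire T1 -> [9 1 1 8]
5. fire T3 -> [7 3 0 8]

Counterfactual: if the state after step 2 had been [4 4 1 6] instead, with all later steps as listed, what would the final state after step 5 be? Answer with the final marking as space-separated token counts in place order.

state after step 2 := [4 4 1 6]
3. fire T2 -> [6 3 1 7]
4. fire T1 -> [7 3 0 8]
5. fire T3 -> [7 3 0 8]

7 3 0 8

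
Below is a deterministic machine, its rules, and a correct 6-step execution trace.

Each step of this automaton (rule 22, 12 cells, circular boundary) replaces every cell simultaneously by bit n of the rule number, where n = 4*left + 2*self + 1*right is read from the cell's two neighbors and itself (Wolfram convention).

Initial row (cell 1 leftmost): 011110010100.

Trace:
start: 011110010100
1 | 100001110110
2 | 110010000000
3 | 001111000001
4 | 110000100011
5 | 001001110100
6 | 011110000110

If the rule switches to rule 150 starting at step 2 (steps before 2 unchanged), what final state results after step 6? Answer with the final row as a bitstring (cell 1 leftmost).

011001100110

(re-executing steps 2..6 under rule 150; state before step 2: 100001110110)
2 | 110010100000
3 | 001110110001
4 | 110100001011
5 | 100110011001
6 | 011001100110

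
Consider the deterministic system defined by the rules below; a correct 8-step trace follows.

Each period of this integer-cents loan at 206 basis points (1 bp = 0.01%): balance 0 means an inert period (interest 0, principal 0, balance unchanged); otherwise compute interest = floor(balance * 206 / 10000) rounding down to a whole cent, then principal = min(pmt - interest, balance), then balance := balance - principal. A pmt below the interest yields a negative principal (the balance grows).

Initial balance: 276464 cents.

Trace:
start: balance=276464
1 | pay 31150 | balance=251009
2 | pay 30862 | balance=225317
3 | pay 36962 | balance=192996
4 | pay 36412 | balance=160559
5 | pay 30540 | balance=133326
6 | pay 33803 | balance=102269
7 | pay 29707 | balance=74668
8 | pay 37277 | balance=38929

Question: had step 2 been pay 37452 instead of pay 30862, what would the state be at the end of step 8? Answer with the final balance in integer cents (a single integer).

(re-executing from step 2 with the substitution; state before step 2: balance=251009)
2 | pay 37452 | balance=218727
3 | pay 36962 | balance=186270
4 | pay 36412 | balance=153695
5 | pay 30540 | balance=126321
6 | pay 33803 | balance=95120
7 | pay 29707 | balance=67372
8 | pay 37277 | balance=31482

31482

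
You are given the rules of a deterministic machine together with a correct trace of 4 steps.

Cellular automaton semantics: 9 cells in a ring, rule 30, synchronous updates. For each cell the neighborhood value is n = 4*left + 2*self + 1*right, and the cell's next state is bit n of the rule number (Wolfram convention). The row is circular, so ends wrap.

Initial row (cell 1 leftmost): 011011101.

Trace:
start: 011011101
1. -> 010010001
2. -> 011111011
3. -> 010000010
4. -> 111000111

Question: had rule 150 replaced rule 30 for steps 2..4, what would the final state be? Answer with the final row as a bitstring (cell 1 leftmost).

010101000

(re-executing steps 2..4 under rule 150; state before step 2: 010010001)
2. -> 011111011
3. -> 001110000
4. -> 010101000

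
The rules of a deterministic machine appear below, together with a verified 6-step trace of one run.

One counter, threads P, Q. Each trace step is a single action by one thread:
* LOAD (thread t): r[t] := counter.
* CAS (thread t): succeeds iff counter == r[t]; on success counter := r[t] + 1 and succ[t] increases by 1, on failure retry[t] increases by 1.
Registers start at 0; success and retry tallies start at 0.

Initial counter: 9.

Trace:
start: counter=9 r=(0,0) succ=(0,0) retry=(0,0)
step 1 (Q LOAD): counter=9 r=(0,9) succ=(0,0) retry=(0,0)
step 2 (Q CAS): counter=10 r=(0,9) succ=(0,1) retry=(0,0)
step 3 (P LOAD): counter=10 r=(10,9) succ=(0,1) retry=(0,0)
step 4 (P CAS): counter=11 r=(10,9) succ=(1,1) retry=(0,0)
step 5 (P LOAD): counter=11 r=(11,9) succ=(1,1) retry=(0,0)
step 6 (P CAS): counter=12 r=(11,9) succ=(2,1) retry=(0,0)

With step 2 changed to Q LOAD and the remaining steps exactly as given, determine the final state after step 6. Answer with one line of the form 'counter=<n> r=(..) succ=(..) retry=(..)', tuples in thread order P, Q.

(re-executing from step 2 with the substitution; state before step 2: counter=9 r=(0,9) succ=(0,0) retry=(0,0))
step 2 (Q LOAD): counter=9 r=(0,9) succ=(0,0) retry=(0,0)
step 3 (P LOAD): counter=9 r=(9,9) succ=(0,0) retry=(0,0)
step 4 (P CAS): counter=10 r=(9,9) succ=(1,0) retry=(0,0)
step 5 (P LOAD): counter=10 r=(10,9) succ=(1,0) retry=(0,0)
step 6 (P CAS): counter=11 r=(10,9) succ=(2,0) retry=(0,0)

counter=11 r=(10,9) succ=(2,0) retry=(0,0)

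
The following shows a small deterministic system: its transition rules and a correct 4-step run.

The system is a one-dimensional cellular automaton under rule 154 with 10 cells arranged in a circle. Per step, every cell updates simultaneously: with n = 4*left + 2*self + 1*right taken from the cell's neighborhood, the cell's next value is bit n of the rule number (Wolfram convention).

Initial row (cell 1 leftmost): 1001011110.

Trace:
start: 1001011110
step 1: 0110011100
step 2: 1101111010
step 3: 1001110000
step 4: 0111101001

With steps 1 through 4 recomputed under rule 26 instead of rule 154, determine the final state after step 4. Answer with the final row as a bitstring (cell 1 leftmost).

(re-executing steps 1..4 under rule 26; state before step 1: 1001011110)
step 1: 0110010000
step 2: 1101101000
step 3: 1001000101
step 4: 0110101001

0110101001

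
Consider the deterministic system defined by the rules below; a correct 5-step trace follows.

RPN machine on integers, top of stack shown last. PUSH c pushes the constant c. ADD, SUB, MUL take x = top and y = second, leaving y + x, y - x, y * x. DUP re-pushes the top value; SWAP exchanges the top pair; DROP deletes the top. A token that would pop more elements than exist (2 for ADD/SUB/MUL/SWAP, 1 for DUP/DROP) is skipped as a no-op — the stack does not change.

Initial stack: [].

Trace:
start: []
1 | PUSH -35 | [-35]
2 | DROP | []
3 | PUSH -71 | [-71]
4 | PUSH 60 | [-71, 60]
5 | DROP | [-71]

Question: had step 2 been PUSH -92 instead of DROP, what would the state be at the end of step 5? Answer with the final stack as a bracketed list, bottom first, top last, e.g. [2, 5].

(re-executing from step 2 with the substitution; state before step 2: [-35])
2 | PUSH -92 | [-35, -92]
3 | PUSH -71 | [-35, -92, -71]
4 | PUSH 60 | [-35, -92, -71, 60]
5 | DROP | [-35, -92, -71]

[-35, -92, -71]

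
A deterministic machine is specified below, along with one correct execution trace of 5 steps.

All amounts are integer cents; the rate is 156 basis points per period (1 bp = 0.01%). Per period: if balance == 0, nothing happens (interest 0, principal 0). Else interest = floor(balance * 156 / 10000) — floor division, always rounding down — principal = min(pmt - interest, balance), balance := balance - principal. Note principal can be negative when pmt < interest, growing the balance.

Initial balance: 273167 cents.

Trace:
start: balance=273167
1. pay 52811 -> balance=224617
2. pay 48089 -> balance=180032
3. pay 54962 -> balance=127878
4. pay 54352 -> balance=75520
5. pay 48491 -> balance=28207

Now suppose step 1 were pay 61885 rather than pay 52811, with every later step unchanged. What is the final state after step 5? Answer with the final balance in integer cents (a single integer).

18552

(re-executing from step 1 with the substitution; state before step 1: balance=273167)
1. pay 61885 -> balance=215543
2. pay 48089 -> balance=170816
3. pay 54962 -> balance=118518
4. pay 54352 -> balance=66014
5. pay 48491 -> balance=18552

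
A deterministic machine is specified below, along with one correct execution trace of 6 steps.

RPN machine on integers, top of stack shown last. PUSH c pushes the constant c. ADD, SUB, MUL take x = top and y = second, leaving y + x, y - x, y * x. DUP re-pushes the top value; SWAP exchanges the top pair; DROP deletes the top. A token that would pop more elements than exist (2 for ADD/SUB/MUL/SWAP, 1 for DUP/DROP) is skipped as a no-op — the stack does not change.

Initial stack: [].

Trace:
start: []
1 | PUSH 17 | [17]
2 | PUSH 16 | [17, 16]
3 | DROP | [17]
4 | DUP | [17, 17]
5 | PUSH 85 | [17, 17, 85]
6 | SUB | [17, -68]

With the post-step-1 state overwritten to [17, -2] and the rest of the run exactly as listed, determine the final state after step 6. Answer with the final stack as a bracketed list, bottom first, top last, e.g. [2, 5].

[17, -2, -87]

state after step 1 := [17, -2]
2 | PUSH 16 | [17, -2, 16]
3 | DROP | [17, -2]
4 | DUP | [17, -2, -2]
5 | PUSH 85 | [17, -2, -2, 85]
6 | SUB | [17, -2, -87]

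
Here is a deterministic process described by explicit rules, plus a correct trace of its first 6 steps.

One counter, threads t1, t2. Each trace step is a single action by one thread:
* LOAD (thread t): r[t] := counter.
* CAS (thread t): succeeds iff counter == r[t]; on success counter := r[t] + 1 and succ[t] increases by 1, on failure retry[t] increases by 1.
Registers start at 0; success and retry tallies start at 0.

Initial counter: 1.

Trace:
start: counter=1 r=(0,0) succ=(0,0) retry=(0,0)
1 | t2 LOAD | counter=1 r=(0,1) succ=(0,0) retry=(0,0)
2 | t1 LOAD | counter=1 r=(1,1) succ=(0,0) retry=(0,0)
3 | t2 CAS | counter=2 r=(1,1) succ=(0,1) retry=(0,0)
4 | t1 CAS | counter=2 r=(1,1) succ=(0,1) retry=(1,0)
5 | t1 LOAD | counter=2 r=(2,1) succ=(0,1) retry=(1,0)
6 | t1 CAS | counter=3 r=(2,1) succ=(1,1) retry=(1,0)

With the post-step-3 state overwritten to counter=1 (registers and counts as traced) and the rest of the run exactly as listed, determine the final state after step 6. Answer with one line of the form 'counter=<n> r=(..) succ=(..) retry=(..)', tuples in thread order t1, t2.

counter=3 r=(2,1) succ=(2,1) retry=(0,0)

state after step 3 := counter=1 r=(1,1) succ=(0,1) retry=(0,0)
4 | t1 CAS | counter=2 r=(1,1) succ=(1,1) retry=(0,0)
5 | t1 LOAD | counter=2 r=(2,1) succ=(1,1) retry=(0,0)
6 | t1 CAS | counter=3 r=(2,1) succ=(2,1) retry=(0,0)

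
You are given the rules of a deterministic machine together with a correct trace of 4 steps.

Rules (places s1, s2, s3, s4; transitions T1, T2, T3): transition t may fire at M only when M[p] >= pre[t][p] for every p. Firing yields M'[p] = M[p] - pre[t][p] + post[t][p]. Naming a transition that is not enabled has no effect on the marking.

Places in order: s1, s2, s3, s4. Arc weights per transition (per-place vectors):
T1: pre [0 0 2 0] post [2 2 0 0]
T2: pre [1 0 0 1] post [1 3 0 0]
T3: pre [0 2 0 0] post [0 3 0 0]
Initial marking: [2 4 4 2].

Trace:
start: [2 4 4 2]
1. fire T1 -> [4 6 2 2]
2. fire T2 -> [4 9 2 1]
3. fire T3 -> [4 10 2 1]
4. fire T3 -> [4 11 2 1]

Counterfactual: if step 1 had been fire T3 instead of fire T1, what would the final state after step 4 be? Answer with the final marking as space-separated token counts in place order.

(re-executing from step 1 with the substitution; state before step 1: [2 4 4 2])
1. fire T3 -> [2 5 4 2]
2. fire T2 -> [2 8 4 1]
3. fire T3 -> [2 9 4 1]
4. fire T3 -> [2 10 4 1]

2 10 4 1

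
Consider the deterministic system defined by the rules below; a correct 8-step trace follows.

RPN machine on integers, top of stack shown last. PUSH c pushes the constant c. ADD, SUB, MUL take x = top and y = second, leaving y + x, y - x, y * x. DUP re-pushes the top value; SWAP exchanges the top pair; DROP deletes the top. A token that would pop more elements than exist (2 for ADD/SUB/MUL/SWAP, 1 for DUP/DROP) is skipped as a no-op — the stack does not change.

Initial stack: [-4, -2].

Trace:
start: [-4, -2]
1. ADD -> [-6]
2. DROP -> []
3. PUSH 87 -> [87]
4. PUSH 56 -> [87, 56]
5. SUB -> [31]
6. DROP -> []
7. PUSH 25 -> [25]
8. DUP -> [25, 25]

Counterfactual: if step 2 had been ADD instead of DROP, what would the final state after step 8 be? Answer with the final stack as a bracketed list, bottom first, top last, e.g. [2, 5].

(re-executing from step 2 with the substitution; state before step 2: [-6])
2. ADD -> [-6]
3. PUSH 87 -> [-6, 87]
4. PUSH 56 -> [-6, 87, 56]
5. SUB -> [-6, 31]
6. DROP -> [-6]
7. PUSH 25 -> [-6, 25]
8. DUP -> [-6, 25, 25]

[-6, 25, 25]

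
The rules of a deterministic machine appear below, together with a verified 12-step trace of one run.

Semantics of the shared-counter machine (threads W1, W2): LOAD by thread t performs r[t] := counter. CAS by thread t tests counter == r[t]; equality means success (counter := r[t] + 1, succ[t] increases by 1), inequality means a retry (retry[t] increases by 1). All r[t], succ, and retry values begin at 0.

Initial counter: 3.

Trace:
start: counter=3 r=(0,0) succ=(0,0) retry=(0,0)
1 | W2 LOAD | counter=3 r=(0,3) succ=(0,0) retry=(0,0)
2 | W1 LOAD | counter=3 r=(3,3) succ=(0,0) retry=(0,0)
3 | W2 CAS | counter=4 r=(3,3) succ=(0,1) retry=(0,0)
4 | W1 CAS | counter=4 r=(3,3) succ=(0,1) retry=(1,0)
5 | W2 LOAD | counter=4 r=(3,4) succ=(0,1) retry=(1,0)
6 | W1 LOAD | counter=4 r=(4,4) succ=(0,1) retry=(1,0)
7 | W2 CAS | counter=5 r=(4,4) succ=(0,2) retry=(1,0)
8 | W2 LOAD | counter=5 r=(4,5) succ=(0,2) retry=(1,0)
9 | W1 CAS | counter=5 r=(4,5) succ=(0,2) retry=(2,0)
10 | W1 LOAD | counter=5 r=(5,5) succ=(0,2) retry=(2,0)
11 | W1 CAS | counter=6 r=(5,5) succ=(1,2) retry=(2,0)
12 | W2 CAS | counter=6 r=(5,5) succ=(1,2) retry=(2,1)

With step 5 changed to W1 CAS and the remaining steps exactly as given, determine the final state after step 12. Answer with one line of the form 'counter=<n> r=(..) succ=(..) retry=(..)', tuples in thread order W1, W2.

counter=6 r=(5,4) succ=(2,1) retry=(2,2)

(re-executing from step 5 with the substitution; state before step 5: counter=4 r=(3,3) succ=(0,1) retry=(1,0))
5 | W1 CAS | counter=4 r=(3,3) succ=(0,1) retry=(2,0)
6 | W1 LOAD | counter=4 r=(4,3) succ=(0,1) retry=(2,0)
7 | W2 CAS | counter=4 r=(4,3) succ=(0,1) retry=(2,1)
8 | W2 LOAD | counter=4 r=(4,4) succ=(0,1) retry=(2,1)
9 | W1 CAS | counter=5 r=(4,4) succ=(1,1) retry=(2,1)
10 | W1 LOAD | counter=5 r=(5,4) succ=(1,1) retry=(2,1)
11 | W1 CAS | counter=6 r=(5,4) succ=(2,1) retry=(2,1)
12 | W2 CAS | counter=6 r=(5,4) succ=(2,1) retry=(2,2)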